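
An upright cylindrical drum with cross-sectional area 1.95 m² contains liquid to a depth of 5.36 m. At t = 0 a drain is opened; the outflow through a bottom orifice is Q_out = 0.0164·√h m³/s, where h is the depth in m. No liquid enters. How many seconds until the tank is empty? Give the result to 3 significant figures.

551 s

A dh/dt = −Q_out = −0.0164 √h.
∫ h^(−1/2) dh = −(0.0164/A) ∫ dt, giving 2√h = 2√h₀ − (0.0164/A) t.
Set h = 0: 2√h₀ = (0.0164/A) t_empty ⇒ t_empty = 2A√h₀/0.0164.
t_empty = 2·1.95·√5.36/0.0164 = 3.9000·2.3152/0.0164 = 550.56 s.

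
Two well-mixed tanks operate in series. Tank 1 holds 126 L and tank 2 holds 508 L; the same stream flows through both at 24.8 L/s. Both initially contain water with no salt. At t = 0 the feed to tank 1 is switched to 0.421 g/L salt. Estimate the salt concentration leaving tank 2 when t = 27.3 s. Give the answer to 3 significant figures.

0.274 g/L

Each tank obeys Vᵢ dCᵢ/dt = Q(Cᵢ₋₁ − Cᵢ), so τᵢ = Vᵢ/Q.
τ₁ = 126/24.8 = 5.0806 s; τ₂ = 508/24.8 = 20.484 s.
Tank 1: C₁ = C_in(1 − e^(−t/τ₁)). Tank 2 (τ₁ ≠ τ₂): C₂ = C_in[1 − (τ₁ e^(−t/τ₁) − τ₂ e^(−t/τ₂))/(τ₁ − τ₂)].
At t = 27.3: e^(−t/τ₁) = 0.0046386, e^(−t/τ₂) = 0.26375.
C₂ = 0.421·[1 − (5.0806·0.0046386 − 20.484·0.26375)/(-15.403)] = 0.421·0.65078 = 0.27398 g/L.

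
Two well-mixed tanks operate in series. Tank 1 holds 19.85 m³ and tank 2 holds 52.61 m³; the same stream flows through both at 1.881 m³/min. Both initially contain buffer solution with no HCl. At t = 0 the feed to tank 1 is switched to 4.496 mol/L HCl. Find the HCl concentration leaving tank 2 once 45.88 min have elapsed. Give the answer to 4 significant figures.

3.131 mol/L

Time constants: τᵢ = Vᵢ/Q for each well-mixed tank.
τ₁ = 19.85/1.881 = 10.5529 min; τ₂ = 52.61/1.881 = 27.9692 min.
Solving the cascade with C₁(0)=C₂(0)=0 gives C₂(t) = C_in[1 − (τ₁ e^(−t/τ₁) − τ₂ e^(−t/τ₂))/(τ₁ − τ₂)].
At t = 45.88: e^(−t/τ₁) = 0.0129376, e^(−t/τ₂) = 0.193907.
C₂ = 4.496·[1 − (10.5529·0.0129376 − 27.9692·0.193907)/(-17.4163)] = 4.496·0.696440 = 3.13119 mol/L.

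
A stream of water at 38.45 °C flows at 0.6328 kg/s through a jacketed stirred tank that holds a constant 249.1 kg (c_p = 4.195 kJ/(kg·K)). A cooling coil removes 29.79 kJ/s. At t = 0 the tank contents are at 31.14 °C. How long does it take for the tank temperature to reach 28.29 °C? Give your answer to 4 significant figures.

513.3 s

M c_p dT/dt = ṁ c_p (T_in − T) − Q̇.
τ = M/ṁ = 393.647 s; T_ss = T_in − Q̇/(ṁ c_p) = 27.2280 °C.
T(t) = T_ss + (T₀ − T_ss) e^(−t/τ). Set T = 28.29:
e^(−t/τ) = (28.29 − 27.2280)/(31.14 − 27.2280) = 0.271481
t = −393.647 · ln(0.271481) = 513.262 s.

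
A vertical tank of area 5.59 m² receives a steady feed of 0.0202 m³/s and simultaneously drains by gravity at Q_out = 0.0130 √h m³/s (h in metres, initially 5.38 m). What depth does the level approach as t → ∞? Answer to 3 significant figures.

A dh/dt = Q_in − 0.0130 √h. Steady state requires inflow = outflow:
Q_in = 0.0130 √h_ss ⇒ √h_ss = 0.0202/0.0130 = 1.5538.
h_ss = 1.5538² = 2.4144 m. (Since h₀ = 5.38 m > h_ss, the level will fall toward this value.)

2.41 m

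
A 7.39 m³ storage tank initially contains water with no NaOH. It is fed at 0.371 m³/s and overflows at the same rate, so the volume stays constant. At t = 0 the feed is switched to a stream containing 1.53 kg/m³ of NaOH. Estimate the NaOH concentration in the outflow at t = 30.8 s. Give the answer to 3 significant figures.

Transient balance on the dissolved component: V dC/dt = Q(C_in − C).
So dC/dt = (C_in − C)/τ with τ = V/Q = 7.39/0.371 = 19.919 s.
Integrating: C(t) = C_in + (C₀ − C_in) e^(−t/τ).
C(30.8) = 1.53 + (0 − 1.53)·e^(−30.8/19.919) = 1.53 + (-1.5300)·0.21305 = 1.2040 kg/m³.

1.20 kg/m³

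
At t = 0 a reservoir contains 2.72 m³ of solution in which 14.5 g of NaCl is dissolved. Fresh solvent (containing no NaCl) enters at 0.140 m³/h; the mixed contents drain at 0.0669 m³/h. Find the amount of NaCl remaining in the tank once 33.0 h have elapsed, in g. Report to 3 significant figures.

8.11 g

Total volume: dV/dt = Q_in − Q_out = 0.073100 m³/h, so V(t) = 2.72 + 0.073100 t and V(33.0) = 5.1323 m³.
Species balance (pure solvent in): dm/dt = −Q_out · m/V(t).
dm/m = −Q_out dt/(V₀ + 0.073100 t); integrating gives ln(m/m₀) = −(Q_out/(Q_in−Q_out)) ln(V/V₀).
m = m₀ (V₀/V)^(Q_out/(Q_in−Q_out)) = 14.5 × (2.72/5.1323)^(0.91518) = 8.1098 g.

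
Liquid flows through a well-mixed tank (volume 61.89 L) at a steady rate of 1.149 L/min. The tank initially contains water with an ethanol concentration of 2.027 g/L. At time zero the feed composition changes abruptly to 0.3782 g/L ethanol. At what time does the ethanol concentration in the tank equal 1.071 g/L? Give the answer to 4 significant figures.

46.70 min

Mass balance on the solute (V constant): V dC/dt = Q(C_in − C), so τ = V/Q = 53.8642 min.
C(t) = C_in + (C₀ − C_in) e^(−t/τ). Set C = 1.071 and solve for t:
e^(−t/τ) = (C − C_in)/(C₀ − C_in) = (1.071 − 0.3782)/(2.027 − 0.3782) = 0.420184
t = −τ ln(…) = 53.8642 × 0.867062 = 46.7036 min.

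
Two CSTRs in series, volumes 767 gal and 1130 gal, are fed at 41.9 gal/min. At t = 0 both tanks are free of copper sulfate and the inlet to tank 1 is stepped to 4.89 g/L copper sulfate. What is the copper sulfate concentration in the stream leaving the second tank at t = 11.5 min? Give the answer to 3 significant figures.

0.465 g/L

Species balance on tank i: dCᵢ/dt = (Cᵢ₋₁ − Cᵢ)/τᵢ with τᵢ = Vᵢ/Q.
τ₁ = 767/41.9 = 18.305 min; τ₂ = 1130/41.9 = 26.969 min.
Solving the cascade with C₁(0)=C₂(0)=0 gives C₂(t) = C_in[1 − (τ₁ e^(−t/τ₁) − τ₂ e^(−t/τ₂))/(τ₁ − τ₂)].
At t = 11.5: e^(−t/τ₁) = 0.53354, e^(−t/τ₂) = 0.65284.
C₂ = 4.89·[1 − (18.305·0.53354 − 26.969·0.65284)/(-8.6635)] = 4.89·0.095064 = 0.46486 g/L.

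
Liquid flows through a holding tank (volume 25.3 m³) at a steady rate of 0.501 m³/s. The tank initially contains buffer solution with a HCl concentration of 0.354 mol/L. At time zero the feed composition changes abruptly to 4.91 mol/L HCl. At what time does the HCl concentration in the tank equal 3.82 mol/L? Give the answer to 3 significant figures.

Unsteady species balance (constant V, well mixed): V dC/dt = Q(C_in − C), so τ = V/Q = 50.499 s.
C(t) = C_in + (C₀ − C_in) e^(−t/τ). Set C = 3.82 and solve for t:
e^(−t/τ) = (C − C_in)/(C₀ − C_in) = (3.82 − 4.91)/(0.354 − 4.91) = 0.23924
t = −τ ln(…) = 50.499 × 1.4303 = 72.227 s.

72.2 s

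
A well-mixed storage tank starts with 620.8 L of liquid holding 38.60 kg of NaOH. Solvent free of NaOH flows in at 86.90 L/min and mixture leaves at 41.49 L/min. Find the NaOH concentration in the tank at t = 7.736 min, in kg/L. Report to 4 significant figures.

Let m(t) be the amount of NaOH. Volume: V(t) = V₀ + (Q_in − Q_out) t = 620.8 + 45.4100 t; V(7.736) = 972.092 L.
No NaOH enters, so dm/dt = −Q_out · (m/V).
dm/m = −Q_out dt/(V₀ + 45.4100 t); integrating gives ln(m/m₀) = −(Q_out/(Q_in−Q_out)) ln(V/V₀).
m = m₀ (V₀/V)^(Q_out/(Q_in−Q_out)) = 38.60 × (620.8/972.092)^(0.913675) = 25.6238 kg.
C = m/V = 25.6238/972.092 = 0.0263595 kg/L.

0.02636 kg/L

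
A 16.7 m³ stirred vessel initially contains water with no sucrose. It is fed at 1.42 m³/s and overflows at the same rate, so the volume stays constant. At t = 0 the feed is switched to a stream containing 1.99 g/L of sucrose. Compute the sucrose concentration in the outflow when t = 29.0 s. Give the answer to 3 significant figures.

1.82 g/L

Unsteady species balance (constant V, well mixed): V dC/dt = Q(C_in − C).
Time constant τ = V/Q = 16.7/1.42 = 11.761 s.
Integrating: C(t) = C_in + (C₀ − C_in) e^(−t/τ).
C(29.0) = 1.99 + (0 − 1.99)·e^(−29.0/11.761) = 1.99 + (-1.9900)·0.084935 = 1.8210 g/L.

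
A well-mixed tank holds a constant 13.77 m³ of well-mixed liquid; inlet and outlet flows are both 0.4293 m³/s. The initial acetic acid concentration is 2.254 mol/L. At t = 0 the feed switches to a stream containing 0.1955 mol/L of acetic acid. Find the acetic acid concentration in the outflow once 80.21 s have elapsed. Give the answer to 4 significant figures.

0.3644 mol/L

Accumulation = in − out for the solute gives V dC/dt = Q(C_in − C).
So dC/dt = (C_in − C)/τ with τ = V/Q = 13.77/0.4293 = 32.0755 s.
Integrating: C(t) = C_in + (C₀ − C_in) e^(−t/τ).
C(80.21) = 0.1955 + (2.254 − 0.1955)·e^(−80.21/32.0755) = 0.1955 + (2.05850)·0.0820305 = 0.364360 mol/L.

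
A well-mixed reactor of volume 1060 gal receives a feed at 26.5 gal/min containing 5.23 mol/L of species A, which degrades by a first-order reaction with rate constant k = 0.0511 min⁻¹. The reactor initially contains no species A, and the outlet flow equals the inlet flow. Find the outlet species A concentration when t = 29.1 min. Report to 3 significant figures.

1.53 mol/L

V dC/dt = Q(C_in − C) − k V C.
This is linear with rate a = Q/V + k = 0.076100 min⁻¹.
C_ss = Q C_in/(Q + kV) = 1.7181 mol/L; C(t) = C_ss + (C₀ − C_ss) e^(−a t).
C(29.1) = 1.7181 + (-1.7181)·e^(−0.076100·29.1) = 1.7181 + (-1.7181)·0.10921 = 1.5305 mol/L.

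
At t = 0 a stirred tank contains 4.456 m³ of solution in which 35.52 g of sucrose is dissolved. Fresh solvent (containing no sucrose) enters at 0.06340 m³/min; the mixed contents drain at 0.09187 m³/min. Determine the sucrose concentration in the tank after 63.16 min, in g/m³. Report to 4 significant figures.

2.522 g/m³

Total volume: dV/dt = Q_in − Q_out = -0.0284700 m³/min, so V(t) = 4.456 − 0.0284700 t and V(63.16) = 2.65783 m³.
Solute balance: dm/dt = 0 − Q_out C = −Q_out m/V(t).
dm/m = −Q_out dt/(V₀ − 0.0284700 t); integrating gives ln(m/m₀) = −(Q_out/(Q_in−Q_out)) ln(V/V₀).
m = m₀ (V₀/V)^(Q_out/(Q_in−Q_out)) = 35.52 × (4.456/2.65783)^(-3.22691) = 6.70347 g.
C = m/V = 6.70347/2.65783 = 2.52216 g/m³.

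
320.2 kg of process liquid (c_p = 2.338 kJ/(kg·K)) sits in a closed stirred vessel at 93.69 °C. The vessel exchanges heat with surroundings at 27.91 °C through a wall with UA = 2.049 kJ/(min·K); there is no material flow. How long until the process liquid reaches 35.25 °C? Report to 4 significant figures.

801.2 min

M c_p dT/dt = −UA(T − T_amb).
τ = M c_p/UA = 365.362 min; T_ss = T_amb = 27.9100 °C.
T(t) = T_ss + (T₀ − T_ss)e^(−t/τ); set T = 35.25:
t = −τ ln[(T − T_ss)/(T₀ − T_ss)] = −365.362 · ln(0.111584) = 801.231 min.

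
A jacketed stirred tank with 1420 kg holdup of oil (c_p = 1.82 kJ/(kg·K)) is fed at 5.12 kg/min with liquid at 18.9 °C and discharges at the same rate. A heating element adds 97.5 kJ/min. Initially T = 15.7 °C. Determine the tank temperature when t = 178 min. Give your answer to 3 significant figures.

22.2 °C

M c_p dT/dt = ṁ c_p (T_in − T) + Q̇.
Rearrange: dT/dt = (T_ss − T)/τ with τ = M/ṁ = 277.34 min and T_ss = T_in + Q̇/(ṁ c_p) = 29.363 °C.
Solution: T(t) = T_ss + (T₀ − T_ss) e^(−t/τ).
T(178) = 29.363 + (-13.663)·e^(−178/277.34) = 29.363 + (-13.663)·0.52634 = 22.172 °C.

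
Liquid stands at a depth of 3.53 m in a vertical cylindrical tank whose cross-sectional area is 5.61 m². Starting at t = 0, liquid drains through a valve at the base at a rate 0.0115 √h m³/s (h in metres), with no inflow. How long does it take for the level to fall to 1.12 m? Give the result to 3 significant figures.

A dh/dt = −Q_out = −0.0115 √h.
∫ h^(−1/2) dh = −(0.0115/A) ∫ dt, giving 2√h = 2√h₀ − (0.0115/A) t.
t = 2A(√h₀ − √h)/0.0115 = 2·5.61·(√3.53 − √1.12)/0.0115
  = 11.220 × (1.8788 − 1.0583) / 0.0115 = 800.55 s.

801 s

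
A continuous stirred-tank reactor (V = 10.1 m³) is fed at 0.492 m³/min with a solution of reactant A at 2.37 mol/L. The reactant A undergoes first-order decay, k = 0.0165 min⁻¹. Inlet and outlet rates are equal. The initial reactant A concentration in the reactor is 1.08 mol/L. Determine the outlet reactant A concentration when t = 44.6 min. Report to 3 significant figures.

1.73 mol/L

V dC/dt = Q(C_in − C) − k V C.
This is linear with rate a = Q/V + k = 0.065213 min⁻¹.
C_ss = Q C_in/(Q + kV) = 1.7703 mol/L; C(t) = C_ss + (C₀ − C_ss) e^(−a t).
C(44.6) = 1.7703 + (-0.69035)·e^(−0.065213·44.6) = 1.7703 + (-0.69035)·0.054558 = 1.7327 mol/L.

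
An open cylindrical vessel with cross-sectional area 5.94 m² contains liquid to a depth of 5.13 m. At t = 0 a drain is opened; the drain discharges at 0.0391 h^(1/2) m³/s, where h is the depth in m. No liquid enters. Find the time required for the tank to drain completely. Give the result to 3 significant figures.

688 s

Accumulation of liquid (constant cross-section A): A dh/dt = −0.0391 √h.
This is separable: 2 d(√h)/dt = −0.0391/A, so √h = √h₀ − (0.0391/(2A)) t.
Set h = 0: 2√h₀ = (0.0391/A) t_empty ⇒ t_empty = 2A√h₀/0.0391.
t_empty = 2·5.94·√5.13/0.0391 = 11.880·2.2650/0.0391 = 688.17 s.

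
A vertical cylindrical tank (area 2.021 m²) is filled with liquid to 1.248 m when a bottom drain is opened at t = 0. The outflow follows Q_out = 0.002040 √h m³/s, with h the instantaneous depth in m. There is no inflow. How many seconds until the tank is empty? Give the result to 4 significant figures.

2213 s

A dh/dt = −Q_out = −0.002040 √h.
This is separable: 2 d(√h)/dt = −0.002040/A, so √h = √h₀ − (0.002040/(2A)) t.
Set h = 0: 2√h₀ = (0.002040/A) t_empty ⇒ t_empty = 2A√h₀/0.002040.
t_empty = 2·2.021·√1.248/0.002040 = 4.04200·1.11714/0.002040 = 2213.47 s.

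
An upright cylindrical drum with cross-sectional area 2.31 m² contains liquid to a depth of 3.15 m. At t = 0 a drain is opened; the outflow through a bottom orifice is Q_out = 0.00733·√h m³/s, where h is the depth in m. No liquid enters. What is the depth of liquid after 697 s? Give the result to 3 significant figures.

With no inflow, A dh/dt = −0.00733 √h.
Separate and integrate: 2(√h − √h₀) = −(0.00733/A) t.
√h = √3.15 − 0.00733·697/(2·2.31) = 1.7748 − 1.1058 = 0.66898.
h = 0.66898² = 0.44753 m.

0.448 m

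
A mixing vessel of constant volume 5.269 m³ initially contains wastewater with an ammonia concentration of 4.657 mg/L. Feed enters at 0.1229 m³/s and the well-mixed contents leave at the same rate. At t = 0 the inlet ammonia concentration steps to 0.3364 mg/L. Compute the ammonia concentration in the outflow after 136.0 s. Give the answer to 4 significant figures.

Transient balance on the dissolved component: V dC/dt = Q(C_in − C).
Time constant τ = V/Q = 5.269/0.1229 = 42.8723 s.
Integrating: C(t) = C_in + (C₀ − C_in) e^(−t/τ).
C(136.0) = 0.3364 + (4.657 − 0.3364)·e^(−136.0/42.8723) = 0.3364 + (4.32060)·0.0419107 = 0.517479 mg/L.

0.5175 mg/L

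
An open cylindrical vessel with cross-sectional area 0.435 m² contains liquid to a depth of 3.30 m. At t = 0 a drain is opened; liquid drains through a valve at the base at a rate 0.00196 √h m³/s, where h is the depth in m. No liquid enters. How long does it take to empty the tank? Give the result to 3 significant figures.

806 s

With no inflow, A dh/dt = −0.00196 √h.
This is separable: 2 d(√h)/dt = −0.00196/A, so √h = √h₀ − (0.00196/(2A)) t.
Tank is empty when √h = 0: t_empty = 2A√h₀/0.00196.
t_empty = 2·0.435·√3.30/0.00196 = 0.87000·1.8166/0.00196 = 806.34 s.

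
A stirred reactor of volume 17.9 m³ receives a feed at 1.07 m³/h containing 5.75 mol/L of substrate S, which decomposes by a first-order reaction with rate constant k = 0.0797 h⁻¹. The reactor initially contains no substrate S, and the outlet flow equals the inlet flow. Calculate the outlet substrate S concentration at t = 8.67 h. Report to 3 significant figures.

Accumulation = in − out − consumed: V dC/dt = Q C_in − Q C − k V C.
This is linear with rate a = Q/V + k = 0.13948 h⁻¹.
C_ss = Q C_in/(Q + kV) = 2.4643 mol/L; C(t) = C_ss + (C₀ − C_ss) e^(−a t).
C(8.67) = 2.4643 + (-2.4643)·e^(−0.13948·8.67) = 2.4643 + (-2.4643)·0.29842 = 1.7289 mol/L.

1.73 mol/L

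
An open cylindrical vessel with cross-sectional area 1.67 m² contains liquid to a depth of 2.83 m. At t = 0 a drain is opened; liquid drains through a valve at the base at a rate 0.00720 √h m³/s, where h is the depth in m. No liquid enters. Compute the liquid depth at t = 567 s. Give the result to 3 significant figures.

Unsteady balance on liquid volume: A dh/dt = −0.00720 √h.
This is separable: 2 d(√h)/dt = −0.00720/A, so √h = √h₀ − (0.00720/(2A)) t.
√h = √2.83 − 0.00720·567/(2·1.67) = 1.6823 − 1.2223 = 0.45998.
h = 0.45998² = 0.21159 m.

0.212 m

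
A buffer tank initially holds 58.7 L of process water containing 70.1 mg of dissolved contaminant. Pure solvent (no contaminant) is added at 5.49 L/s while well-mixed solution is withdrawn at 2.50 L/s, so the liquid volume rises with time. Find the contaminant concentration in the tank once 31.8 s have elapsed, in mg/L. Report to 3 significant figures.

Total volume: dV/dt = Q_in − Q_out = 2.9900 L/s, so V(t) = 58.7 + 2.9900 t and V(31.8) = 153.78 L.
No contaminant enters, so dm/dt = −Q_out · (m/V).
dm/m = −Q_out dt/(V₀ + 2.9900 t); integrating gives ln(m/m₀) = −(Q_out/(Q_in−Q_out)) ln(V/V₀).
m = m₀ (V₀/V)^(Q_out/(Q_in−Q_out)) = 70.1 × (58.7/153.78)^(0.83612) = 31.333 mg.
C = m/V = 31.333/153.78 = 0.20375 mg/L.

0.204 mg/L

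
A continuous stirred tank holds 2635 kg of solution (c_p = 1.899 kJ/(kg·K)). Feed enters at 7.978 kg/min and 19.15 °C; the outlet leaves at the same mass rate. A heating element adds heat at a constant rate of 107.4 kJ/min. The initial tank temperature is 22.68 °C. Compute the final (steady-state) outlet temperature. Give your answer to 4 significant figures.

26.24 °C

M c_p dT/dt = ṁ c_p (T_in − T) + Q̇.
At steady state dT/dt = 0 ⇒ T_ss = T_in + Q̇/(ṁ c_p) = 19.15 + 107.4/(7.978·1.899) = 26.2390 °C.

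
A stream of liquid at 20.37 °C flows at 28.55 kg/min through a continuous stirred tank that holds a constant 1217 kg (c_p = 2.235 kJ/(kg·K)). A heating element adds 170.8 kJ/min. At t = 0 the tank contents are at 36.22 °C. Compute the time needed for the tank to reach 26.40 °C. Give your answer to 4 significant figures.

M c_p dT/dt = ṁ c_p (T_in − T) + Q̇.
τ = M/ṁ = 42.6270 min; T_ss = T_in + Q̇/(ṁ c_p) = 23.0467 °C.
T(t) = T_ss + (T₀ − T_ss) e^(−t/τ). Set T = 26.40:
e^(−t/τ) = (26.40 − 23.0467)/(36.22 − 23.0467) = 0.254551
t = −42.6270 · ln(0.254551) = 58.3245 min.

58.32 min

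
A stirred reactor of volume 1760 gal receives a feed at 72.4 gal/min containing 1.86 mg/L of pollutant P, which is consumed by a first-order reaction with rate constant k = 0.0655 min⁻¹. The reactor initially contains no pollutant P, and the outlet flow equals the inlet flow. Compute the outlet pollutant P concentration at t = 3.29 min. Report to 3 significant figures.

Species balance: V dC/dt = Q C_in − Q C − k V C.
This is linear with rate a = Q/V + k = 0.10664 min⁻¹.
C_ss = Q C_in/(Q + kV) = 0.71752 mg/L; C(t) = C_ss + (C₀ − C_ss) e^(−a t).
C(3.29) = 0.71752 + (-0.71752)·e^(−0.10664·3.29) = 0.71752 + (-0.71752)·0.70410 = 0.21231 mg/L.

0.212 mg/L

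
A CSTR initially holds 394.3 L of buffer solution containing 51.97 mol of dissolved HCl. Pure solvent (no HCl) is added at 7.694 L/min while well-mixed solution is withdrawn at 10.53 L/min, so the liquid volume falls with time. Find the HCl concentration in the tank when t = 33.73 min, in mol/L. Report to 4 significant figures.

0.06202 mol/L

Let m(t) be the amount of HCl. Volume: V(t) = V₀ + (Q_in − Q_out) t = 394.3 − 2.83600 t; V(33.73) = 298.642 L.
Species balance (pure solvent in): dm/dt = −Q_out · m/V(t).
dm/m = −Q_out dt/(V₀ − 2.83600 t); integrating gives ln(m/m₀) = −(Q_out/(Q_in−Q_out)) ln(V/V₀).
m = m₀ (V₀/V)^(Q_out/(Q_in−Q_out)) = 51.97 × (394.3/298.642)^(-3.71298) = 18.5219 mol.
C = m/V = 18.5219/298.642 = 0.0620203 mol/L.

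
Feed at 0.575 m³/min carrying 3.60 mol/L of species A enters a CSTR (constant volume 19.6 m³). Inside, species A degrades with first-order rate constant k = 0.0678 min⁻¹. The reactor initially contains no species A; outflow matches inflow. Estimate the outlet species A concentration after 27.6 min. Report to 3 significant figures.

1.01 mol/L

Accumulation = in − out − consumed: V dC/dt = Q C_in − Q C − k V C.
dC/dt = (Q/V) C_in − (Q/V + k) C; effective rate a = Q/V + k = 0.029337 + 0.0678 = 0.097137 min⁻¹.
C_ss = Q C_in/(Q + kV) = 1.0873 mol/L; C(t) = C_ss + (C₀ − C_ss) e^(−a t).
C(27.6) = 1.0873 + (-1.0873)·e^(−0.097137·27.6) = 1.0873 + (-1.0873)·0.068496 = 1.0128 mol/L.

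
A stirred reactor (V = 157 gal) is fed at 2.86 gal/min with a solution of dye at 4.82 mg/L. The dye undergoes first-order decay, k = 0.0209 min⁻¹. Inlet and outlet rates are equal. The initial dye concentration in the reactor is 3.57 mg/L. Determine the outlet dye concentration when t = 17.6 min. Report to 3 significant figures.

2.91 mg/L

Species balance: V dC/dt = Q C_in − Q C − k V C.
dC/dt = (Q/V) C_in − (Q/V + k) C; effective rate a = Q/V + k = 0.018217 + 0.0209 = 0.039117 min⁻¹.
C_ss = Q C_in/(Q + kV) = 2.2447 mg/L; C(t) = C_ss + (C₀ − C_ss) e^(−a t).
C(17.6) = 2.2447 + (1.3253)·e^(−0.039117·17.6) = 2.2447 + (1.3253)·0.50235 = 2.9105 mg/L.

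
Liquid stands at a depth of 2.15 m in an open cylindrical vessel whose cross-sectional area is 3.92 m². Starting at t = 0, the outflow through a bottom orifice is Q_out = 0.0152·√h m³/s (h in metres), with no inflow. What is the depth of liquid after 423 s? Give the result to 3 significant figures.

0.418 m

Volume balance on the tank: A dh/dt = −0.0152 √h.
Separate and integrate: 2(√h − √h₀) = −(0.0152/A) t.
√h = √2.15 − 0.0152·423/(2·3.92) = 1.4663 − 0.82010 = 0.64619.
h = 0.64619² = 0.41756 m.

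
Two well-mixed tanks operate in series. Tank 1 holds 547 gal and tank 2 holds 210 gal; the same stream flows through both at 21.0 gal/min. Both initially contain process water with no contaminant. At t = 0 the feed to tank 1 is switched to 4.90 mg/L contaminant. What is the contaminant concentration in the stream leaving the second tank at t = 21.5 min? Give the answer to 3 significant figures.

1.77 mg/L

Species balance on tank i: dCᵢ/dt = (Cᵢ₋₁ − Cᵢ)/τᵢ with τᵢ = Vᵢ/Q.
τ₁ = 547/21.0 = 26.048 min; τ₂ = 210/21.0 = 10.000 min.
Solving the cascade with C₁(0)=C₂(0)=0 gives C₂(t) = C_in[1 − (τ₁ e^(−t/τ₁) − τ₂ e^(−t/τ₂))/(τ₁ − τ₂)].
At t = 21.5: e^(−t/τ₁) = 0.43805, e^(−t/τ₂) = 0.11648.
C₂ = 4.90·[1 − (26.048·0.43805 − 10.000·0.11648)/(16.048)] = 4.90·0.36156 = 1.7716 mg/L.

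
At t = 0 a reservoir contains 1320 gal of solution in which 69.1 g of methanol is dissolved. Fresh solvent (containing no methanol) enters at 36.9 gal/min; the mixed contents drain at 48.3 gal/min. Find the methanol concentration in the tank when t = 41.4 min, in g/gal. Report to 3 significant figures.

Total volume: dV/dt = Q_in − Q_out = -11.400 gal/min, so V(t) = 1320 − 11.400 t and V(41.4) = 848.04 gal.
Solute balance: dm/dt = 0 − Q_out C = −Q_out m/V(t).
dm/m = −Q_out dt/(V₀ − 11.400 t); integrating gives ln(m/m₀) = −(Q_out/(Q_in−Q_out)) ln(V/V₀).
m = m₀ (V₀/V)^(Q_out/(Q_in−Q_out)) = 69.1 × (1320/848.04)^(-4.2368) = 10.601 g.
C = m/V = 10.601/848.04 = 0.012500 g/gal.

0.0125 g/gal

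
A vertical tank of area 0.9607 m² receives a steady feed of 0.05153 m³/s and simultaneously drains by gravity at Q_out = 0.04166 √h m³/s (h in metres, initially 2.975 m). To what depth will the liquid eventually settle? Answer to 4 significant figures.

1.530 m

A dh/dt = Q_in − 0.04166 √h. Steady state requires inflow = outflow:
Q_in = 0.04166 √h_ss ⇒ √h_ss = 0.05153/0.04166 = 1.23692.
h_ss = 1.23692² = 1.52997 m. (Since h₀ = 2.975 m > h_ss, the level will fall toward this value.)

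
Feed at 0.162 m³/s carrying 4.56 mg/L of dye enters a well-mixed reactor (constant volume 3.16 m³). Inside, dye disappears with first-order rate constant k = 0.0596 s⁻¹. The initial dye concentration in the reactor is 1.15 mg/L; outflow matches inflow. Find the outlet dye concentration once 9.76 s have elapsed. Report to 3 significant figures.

Accumulation = in − out − consumed: V dC/dt = Q C_in − Q C − k V C.
This is linear with rate a = Q/V + k = 0.11087 s⁻¹.
C_ss = Q C_in/(Q + kV) = 2.1086 mg/L; C(t) = C_ss + (C₀ − C_ss) e^(−a t).
C(9.76) = 2.1086 + (-0.95860)·e^(−0.11087·9.76) = 2.1086 + (-0.95860)·0.33890 = 1.7837 mg/L.

1.78 mg/L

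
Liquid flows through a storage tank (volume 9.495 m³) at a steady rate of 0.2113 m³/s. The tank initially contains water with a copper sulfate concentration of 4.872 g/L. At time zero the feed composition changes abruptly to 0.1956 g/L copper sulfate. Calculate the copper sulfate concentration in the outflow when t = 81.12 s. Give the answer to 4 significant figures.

Transient balance on the dissolved component: V dC/dt = Q(C_in − C).
Time constant τ = V/Q = 9.495/0.2113 = 44.9361 s.
Integrating: C(t) = C_in + (C₀ − C_in) e^(−t/τ).
C(81.12) = 0.1956 + (4.872 − 0.1956)·e^(−81.12/44.9361) = 0.1956 + (4.67640)·0.164437 = 0.964572 g/L.

0.9646 g/L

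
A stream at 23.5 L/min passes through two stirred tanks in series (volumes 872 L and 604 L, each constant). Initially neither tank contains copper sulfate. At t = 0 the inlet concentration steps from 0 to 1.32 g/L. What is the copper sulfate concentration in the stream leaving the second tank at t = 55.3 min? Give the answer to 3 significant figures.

0.698 g/L

Species balance on tank i: dCᵢ/dt = (Cᵢ₋₁ − Cᵢ)/τᵢ with τᵢ = Vᵢ/Q.
τ₁ = 872/23.5 = 37.106 min; τ₂ = 604/23.5 = 25.702 min.
Tank 1: C₁ = C_in(1 − e^(−t/τ₁)). Tank 2 (τ₁ ≠ τ₂): C₂ = C_in[1 − (τ₁ e^(−t/τ₁) − τ₂ e^(−t/τ₂))/(τ₁ − τ₂)].
At t = 55.3: e^(−t/τ₁) = 0.22530, e^(−t/τ₂) = 0.11630.
C₂ = 1.32·[1 − (37.106·0.22530 − 25.702·0.11630)/(11.404)] = 1.32·0.52904 = 0.69833 g/L.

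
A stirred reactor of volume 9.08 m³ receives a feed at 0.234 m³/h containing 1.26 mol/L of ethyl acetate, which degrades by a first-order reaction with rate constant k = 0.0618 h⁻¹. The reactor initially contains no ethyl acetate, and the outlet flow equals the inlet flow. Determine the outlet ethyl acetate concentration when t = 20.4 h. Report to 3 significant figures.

Accumulation = in − out − consumed: V dC/dt = Q C_in − Q C − k V C.
This is linear with rate a = Q/V + k = 0.087571 h⁻¹.
C_ss = Q C_in/(Q + kV) = 0.37080 mol/L; C(t) = C_ss + (C₀ − C_ss) e^(−a t).
C(20.4) = 0.37080 + (-0.37080)·e^(−0.087571·20.4) = 0.37080 + (-0.37080)·0.16755 = 0.30867 mol/L.

0.309 mol/L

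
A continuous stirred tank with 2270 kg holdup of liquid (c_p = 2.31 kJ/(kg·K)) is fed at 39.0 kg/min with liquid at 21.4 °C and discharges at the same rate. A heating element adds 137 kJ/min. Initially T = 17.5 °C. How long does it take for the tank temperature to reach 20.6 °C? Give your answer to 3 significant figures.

M c_p dT/dt = ṁ c_p (T_in − T) + Q̇.
τ = M/ṁ = 58.205 min; T_ss = T_in + Q̇/(ṁ c_p) = 22.921 °C.
T(t) = T_ss + (T₀ − T_ss) e^(−t/τ). Set T = 20.6:
e^(−t/τ) = (20.6 − 22.921)/(17.5 − 22.921) = 0.42812
t = −58.205 · ln(0.42812) = 49.379 min.

49.4 min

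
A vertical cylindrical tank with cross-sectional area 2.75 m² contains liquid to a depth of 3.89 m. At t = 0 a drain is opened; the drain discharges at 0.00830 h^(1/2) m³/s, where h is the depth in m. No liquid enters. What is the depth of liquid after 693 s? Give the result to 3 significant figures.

0.858 m

A dh/dt = −Q_out = −0.00830 √h.
Separate and integrate: 2(√h − √h₀) = −(0.00830/A) t.
√h = √3.89 − 0.00830·693/(2·2.75) = 1.9723 − 1.0458 = 0.92651.
h = 0.92651² = 0.85842 m.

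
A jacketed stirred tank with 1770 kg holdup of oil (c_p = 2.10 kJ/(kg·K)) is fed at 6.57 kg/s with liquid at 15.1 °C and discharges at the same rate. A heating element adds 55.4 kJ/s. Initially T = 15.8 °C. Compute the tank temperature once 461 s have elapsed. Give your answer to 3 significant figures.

M c_p dT/dt = ṁ c_p (T_in − T) + Q̇.
Rearrange: dT/dt = (T_ss − T)/τ with τ = M/ṁ = 269.41 s and T_ss = T_in + Q̇/(ṁ c_p) = 19.115 °C.
Integrating: T(t) = T_ss + (T₀ − T_ss) e^(−t/τ).
T(461) = 19.115 + (-3.3154)·e^(−461/269.41) = 19.115 + (-3.3154)·0.18065 = 18.516 °C.

18.5 °C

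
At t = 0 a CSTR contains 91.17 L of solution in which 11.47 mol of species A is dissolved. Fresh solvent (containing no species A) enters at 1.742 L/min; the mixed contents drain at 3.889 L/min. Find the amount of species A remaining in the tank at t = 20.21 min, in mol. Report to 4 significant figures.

3.559 mol

Let m(t) be the amount of species A. Volume: V(t) = V₀ + (Q_in − Q_out) t = 91.17 − 2.14700 t; V(20.21) = 47.7791 L.
No species A enters, so dm/dt = −Q_out · (m/V).
Separate: dm/m = −Q_out dt/V(t) ⇒ ln(m/m₀) = −(Q_out/(Q_in−Q_out)) ln(V/V₀).
m = m₀ (V₀/V)^(Q_out/(Q_in−Q_out)) = 11.47 × (91.17/47.7791)^(-1.81136) = 3.55852 mol.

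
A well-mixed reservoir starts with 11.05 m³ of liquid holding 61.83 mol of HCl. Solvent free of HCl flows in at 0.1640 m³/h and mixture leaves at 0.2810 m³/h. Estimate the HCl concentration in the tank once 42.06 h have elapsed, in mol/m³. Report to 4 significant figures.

2.449 mol/m³

Total volume: dV/dt = Q_in − Q_out = -0.117000 m³/h, so V(t) = 11.05 − 0.117000 t and V(42.06) = 6.12898 m³.
Species balance (pure solvent in): dm/dt = −Q_out · m/V(t).
Separate: dm/m = −Q_out dt/V(t) ⇒ ln(m/m₀) = −(Q_out/(Q_in−Q_out)) ln(V/V₀).
m = m₀ (V₀/V)^(Q_out/(Q_in−Q_out)) = 61.83 × (11.05/6.12898)^(-2.40171) = 15.0115 mol.
C = m/V = 15.0115/6.12898 = 2.44926 mol/m³.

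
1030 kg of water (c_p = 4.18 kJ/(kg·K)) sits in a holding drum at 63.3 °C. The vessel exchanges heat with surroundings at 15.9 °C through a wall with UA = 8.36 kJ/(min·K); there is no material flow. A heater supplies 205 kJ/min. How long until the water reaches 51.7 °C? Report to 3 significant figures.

364 min

First-law balance (no shaft work): M c_p dT/dt = −UA(T − T_amb) + Q̇.
τ = M c_p/UA = 515.00 min; T_ss = T_amb + Q̇/UA = 15.9 + 205/8.36 = 40.422 °C.
T(t) = T_ss + (T₀ − T_ss)e^(−t/τ); set T = 51.7:
t = −τ ln[(T − T_ss)/(T₀ − T_ss)] = −515.00 · ln(0.49297) = 364.26 min.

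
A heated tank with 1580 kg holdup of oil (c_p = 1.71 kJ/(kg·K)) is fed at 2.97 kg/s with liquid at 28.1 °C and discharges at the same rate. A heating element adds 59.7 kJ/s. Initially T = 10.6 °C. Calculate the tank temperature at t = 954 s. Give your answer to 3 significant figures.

M c_p dT/dt = ṁ c_p (T_in − T) + Q̇.
τ = M/ṁ = 531.99 s; T_ss = T_in + Q̇/(ṁ c_p) = 28.1 + 59.7/(2.97·1.71) = 39.855 °C.
Integrating: T(t) = T_ss + (T₀ − T_ss) e^(−t/τ).
T(954) = 39.855 + (-29.255)·e^(−954/531.99) = 39.855 + (-29.255)·0.16641 = 34.987 °C.

35.0 °C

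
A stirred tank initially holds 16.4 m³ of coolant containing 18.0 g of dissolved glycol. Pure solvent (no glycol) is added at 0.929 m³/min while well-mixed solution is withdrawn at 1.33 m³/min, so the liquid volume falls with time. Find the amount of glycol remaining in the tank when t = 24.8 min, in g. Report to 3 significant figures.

Let m(t) be the amount of glycol. Volume: V(t) = V₀ + (Q_in − Q_out) t = 16.4 − 0.40100 t; V(24.8) = 6.4552 m³.
No glycol enters, so dm/dt = −Q_out · (m/V).
Separate: dm/m = −Q_out dt/V(t) ⇒ ln(m/m₀) = −(Q_out/(Q_in−Q_out)) ln(V/V₀).
m = m₀ (V₀/V)^(Q_out/(Q_in−Q_out)) = 18.0 × (16.4/6.4552)^(-3.3167) = 0.81700 g.

0.817 g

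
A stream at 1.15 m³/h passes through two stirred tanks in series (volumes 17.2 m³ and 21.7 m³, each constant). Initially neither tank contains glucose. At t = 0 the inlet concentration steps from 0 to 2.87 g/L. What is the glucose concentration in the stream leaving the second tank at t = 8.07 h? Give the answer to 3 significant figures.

0.242 g/L

Species balance on tank i: dCᵢ/dt = (Cᵢ₋₁ − Cᵢ)/τᵢ with τᵢ = Vᵢ/Q.
τ₁ = 17.2/1.15 = 14.957 h; τ₂ = 21.7/1.15 = 18.870 h.
Solving the cascade with C₁(0)=C₂(0)=0 gives C₂(t) = C_in[1 − (τ₁ e^(−t/τ₁) − τ₂ e^(−t/τ₂))/(τ₁ − τ₂)].
At t = 8.07: e^(−t/τ₁) = 0.58300, e^(−t/τ₂) = 0.65202.
C₂ = 2.87·[1 − (14.957·0.58300 − 18.870·0.65202)/(-3.9130)] = 2.87·0.084157 = 0.24153 g/L.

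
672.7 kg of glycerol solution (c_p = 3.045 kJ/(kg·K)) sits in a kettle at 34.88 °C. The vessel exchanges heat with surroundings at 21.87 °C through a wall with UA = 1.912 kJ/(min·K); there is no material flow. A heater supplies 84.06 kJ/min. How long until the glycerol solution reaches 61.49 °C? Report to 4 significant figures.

2104 min

Heat balance on the well-mixed liquid: M c_p dT/dt = −UA(T − T_amb) + Q̇.
τ = M c_p/UA = 1071.32 min; T_ss = T_amb + Q̇/UA = 21.87 + 84.06/1.912 = 65.8344 °C.
T(t) = T_ss + (T₀ − T_ss)e^(−t/τ); set T = 61.49:
t = −τ ln[(T − T_ss)/(T₀ − T_ss)] = −1071.32 · ln(0.140349) = 2103.67 min.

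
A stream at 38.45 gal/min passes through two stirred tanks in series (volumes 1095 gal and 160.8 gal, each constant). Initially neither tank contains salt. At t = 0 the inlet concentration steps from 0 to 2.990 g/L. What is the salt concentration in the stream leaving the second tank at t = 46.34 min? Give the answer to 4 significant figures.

Species balance on tank i: dCᵢ/dt = (Cᵢ₋₁ − Cᵢ)/τᵢ with τᵢ = Vᵢ/Q.
τ₁ = 1095/38.45 = 28.4785 min; τ₂ = 160.8/38.45 = 4.18205 min.
Solving the cascade with C₁(0)=C₂(0)=0 gives C₂(t) = C_in[1 − (τ₁ e^(−t/τ₁) − τ₂ e^(−t/τ₂))/(τ₁ − τ₂)].
At t = 46.34: e^(−t/τ₁) = 0.196481, e^(−t/τ₂) = 1.54072e-05.
C₂ = 2.990·[1 − (28.4785·0.196481 − 4.18205·1.54072e-05)/(24.2965)] = 2.990·0.769702 = 2.30141 g/L.

2.301 g/L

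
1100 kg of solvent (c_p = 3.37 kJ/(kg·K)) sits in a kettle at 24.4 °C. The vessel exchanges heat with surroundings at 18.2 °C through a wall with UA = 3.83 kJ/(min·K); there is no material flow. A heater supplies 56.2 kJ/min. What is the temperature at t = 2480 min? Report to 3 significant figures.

32.2 °C

M c_p dT/dt = −UA(T − T_amb) + Q̇.
dT/dt = (T_ss − T)/τ with T_ss = T_amb + Q̇/UA = 18.2 + 56.2/3.83 = 32.874 °C, τ = M c_p/UA = 1100·3.37/3.83 = 967.89 min.
This is linear first-order; T(t) = T_ss + (T₀ − T_ss) e^(−t/τ).
T(2480) = 32.874 + (-8.4736)·0.077128 = 32.220 °C.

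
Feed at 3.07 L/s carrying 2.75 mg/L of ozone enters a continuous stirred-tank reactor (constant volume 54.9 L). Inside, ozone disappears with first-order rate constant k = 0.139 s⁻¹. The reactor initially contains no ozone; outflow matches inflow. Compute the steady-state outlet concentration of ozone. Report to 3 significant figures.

Accumulation = in − out − consumed: V dC/dt = Q C_in − Q C − k V C.
At steady state: 0 = Q C_in − (Q + kV) C_ss, so C_ss = Q C_in/(Q + kV).
C_ss = 3.07·2.75/(3.07 + 0.139·54.9) = 8.4425/10.701 = 0.78894 mg/L.

0.789 mg/L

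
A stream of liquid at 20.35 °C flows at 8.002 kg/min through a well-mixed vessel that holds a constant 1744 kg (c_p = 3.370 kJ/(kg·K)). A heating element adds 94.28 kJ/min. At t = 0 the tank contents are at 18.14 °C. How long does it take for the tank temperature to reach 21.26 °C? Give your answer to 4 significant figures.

172.5 min

M c_p dT/dt = ṁ c_p (T_in − T) + Q̇.
τ = M/ṁ = 217.946 min; T_ss = T_in + Q̇/(ṁ c_p) = 23.8462 °C.
T(t) = T_ss + (T₀ − T_ss) e^(−t/τ). Set T = 21.26:
e^(−t/τ) = (21.26 − 23.8462)/(18.14 − 23.8462) = 0.453222
t = −217.946 · ln(0.453222) = 172.476 min.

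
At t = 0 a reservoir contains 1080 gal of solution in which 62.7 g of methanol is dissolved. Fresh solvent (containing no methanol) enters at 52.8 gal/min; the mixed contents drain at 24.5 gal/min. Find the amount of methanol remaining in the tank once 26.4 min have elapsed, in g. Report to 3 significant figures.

Total volume: dV/dt = Q_in − Q_out = 28.300 gal/min, so V(t) = 1080 + 28.300 t and V(26.4) = 1827.1 gal.
No methanol enters, so dm/dt = −Q_out · (m/V).
Separate: dm/m = −Q_out dt/V(t) ⇒ ln(m/m₀) = −(Q_out/(Q_in−Q_out)) ln(V/V₀).
m = m₀ (V₀/V)^(Q_out/(Q_in−Q_out)) = 62.7 × (1080/1827.1)^(0.86572) = 39.773 g.

39.8 g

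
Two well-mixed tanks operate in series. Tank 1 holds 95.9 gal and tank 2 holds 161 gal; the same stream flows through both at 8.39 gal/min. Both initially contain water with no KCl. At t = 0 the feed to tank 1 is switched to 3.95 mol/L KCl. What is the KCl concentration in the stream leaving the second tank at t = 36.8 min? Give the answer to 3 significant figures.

2.75 mol/L

Each tank obeys Vᵢ dCᵢ/dt = Q(Cᵢ₋₁ − Cᵢ), so τᵢ = Vᵢ/Q.
τ₁ = 95.9/8.39 = 11.430 min; τ₂ = 161/8.39 = 19.190 min.
Solving the cascade with C₁(0)=C₂(0)=0 gives C₂(t) = C_in[1 − (τ₁ e^(−t/τ₁) − τ₂ e^(−t/τ₂))/(τ₁ − τ₂)].
At t = 36.8: e^(−t/τ₁) = 0.039974, e^(−t/τ₂) = 0.14694.
C₂ = 3.95·[1 − (11.430·0.039974 − 19.190·0.14694)/(-7.7592)] = 3.95·0.69548 = 2.7471 mol/L.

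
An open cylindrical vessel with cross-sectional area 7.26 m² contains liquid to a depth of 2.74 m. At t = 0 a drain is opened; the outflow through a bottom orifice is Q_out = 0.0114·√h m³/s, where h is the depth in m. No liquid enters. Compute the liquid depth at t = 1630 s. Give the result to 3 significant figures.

Unsteady balance on liquid volume: A dh/dt = −0.0114 √h.
Separate and integrate: 2(√h − √h₀) = −(0.0114/A) t.
√h = √2.74 − 0.0114·1630/(2·7.26) = 1.6553 − 1.2798 = 0.37554.
h = 0.37554² = 0.14103 m.

0.141 m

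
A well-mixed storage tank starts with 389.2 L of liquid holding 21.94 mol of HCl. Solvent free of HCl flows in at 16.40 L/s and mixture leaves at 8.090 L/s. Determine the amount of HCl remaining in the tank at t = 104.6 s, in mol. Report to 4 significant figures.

7.000 mol

Total volume: dV/dt = Q_in − Q_out = 8.31000 L/s, so V(t) = 389.2 + 8.31000 t and V(104.6) = 1258.43 L.
Species balance (pure solvent in): dm/dt = −Q_out · m/V(t).
Separate: dm/m = −Q_out dt/V(t) ⇒ ln(m/m₀) = −(Q_out/(Q_in−Q_out)) ln(V/V₀).
m = m₀ (V₀/V)^(Q_out/(Q_in−Q_out)) = 21.94 × (389.2/1258.43)^(0.973526) = 6.99962 mol.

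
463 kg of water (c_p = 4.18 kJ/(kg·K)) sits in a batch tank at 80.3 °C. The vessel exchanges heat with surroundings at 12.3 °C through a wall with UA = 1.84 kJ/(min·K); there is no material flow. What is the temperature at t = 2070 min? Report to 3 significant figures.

M c_p dT/dt = −UA(T − T_amb).
dT/dt = (T_ss − T)/τ with T_ss = T_amb = 12.300 °C, τ = M c_p/UA = 463·4.18/1.84 = 1051.8 min.
Integrating: T(t) = T_ss + (T₀ − T_ss) e^(−t/τ).
T(2070) = 12.300 + (68.000)·0.13973 = 21.802 °C.

21.8 °C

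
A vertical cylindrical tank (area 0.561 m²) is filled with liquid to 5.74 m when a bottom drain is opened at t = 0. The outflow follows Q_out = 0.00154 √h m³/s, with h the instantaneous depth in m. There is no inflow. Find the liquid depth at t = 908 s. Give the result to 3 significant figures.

1.32 m

Unsteady balance on liquid volume: A dh/dt = −0.00154 √h.
This is separable: 2 d(√h)/dt = −0.00154/A, so √h = √h₀ − (0.00154/(2A)) t.
√h = √5.74 − 0.00154·908/(2·0.561) = 2.3958 − 1.2463 = 1.1496.
h = 1.1496² = 1.3215 m.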